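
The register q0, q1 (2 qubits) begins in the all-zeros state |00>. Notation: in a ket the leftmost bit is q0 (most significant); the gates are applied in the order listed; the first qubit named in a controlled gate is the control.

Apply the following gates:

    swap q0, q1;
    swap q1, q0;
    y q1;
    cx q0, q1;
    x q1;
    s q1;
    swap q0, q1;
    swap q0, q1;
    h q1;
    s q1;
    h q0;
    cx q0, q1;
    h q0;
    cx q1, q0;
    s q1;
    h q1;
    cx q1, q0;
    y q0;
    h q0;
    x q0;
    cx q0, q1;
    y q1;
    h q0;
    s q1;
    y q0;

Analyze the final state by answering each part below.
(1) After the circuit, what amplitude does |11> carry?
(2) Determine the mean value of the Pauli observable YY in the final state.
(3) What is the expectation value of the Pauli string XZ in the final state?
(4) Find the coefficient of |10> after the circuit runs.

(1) |11> carries amplitude 1/2 in the final state.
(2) The expectation value of YY is 1.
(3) The expectation value of XZ is -1.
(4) The final state's coefficient on |10> equals 1/2.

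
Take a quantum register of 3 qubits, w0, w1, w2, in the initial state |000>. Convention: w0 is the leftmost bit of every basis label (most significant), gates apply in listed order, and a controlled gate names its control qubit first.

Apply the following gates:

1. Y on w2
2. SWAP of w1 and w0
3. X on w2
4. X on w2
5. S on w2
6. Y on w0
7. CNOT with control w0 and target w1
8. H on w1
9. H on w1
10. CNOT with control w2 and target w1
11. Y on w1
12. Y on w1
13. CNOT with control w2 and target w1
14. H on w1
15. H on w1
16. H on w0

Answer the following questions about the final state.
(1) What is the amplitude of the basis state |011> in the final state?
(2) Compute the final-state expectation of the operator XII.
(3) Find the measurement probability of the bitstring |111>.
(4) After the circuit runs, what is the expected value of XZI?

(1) The final state's coefficient on |011> equals -sqrt(2)*I/2. Key observation: gates 8-15 undo each other exactly, leaving only the rest of the circuit to track.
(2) In the final state, XII has expectation -1.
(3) Outcome |111> occurs with probability 1/2.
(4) In the final state, XZI has expectation 1.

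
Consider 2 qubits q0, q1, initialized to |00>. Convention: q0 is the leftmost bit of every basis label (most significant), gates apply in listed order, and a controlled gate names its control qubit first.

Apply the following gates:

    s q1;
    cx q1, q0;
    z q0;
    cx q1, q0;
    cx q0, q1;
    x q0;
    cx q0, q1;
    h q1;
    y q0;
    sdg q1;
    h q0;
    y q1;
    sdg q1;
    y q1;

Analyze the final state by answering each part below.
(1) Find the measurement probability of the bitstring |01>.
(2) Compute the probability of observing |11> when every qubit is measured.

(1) The probability of measuring |01> is 1/4.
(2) A full measurement returns |11> with probability 1/4.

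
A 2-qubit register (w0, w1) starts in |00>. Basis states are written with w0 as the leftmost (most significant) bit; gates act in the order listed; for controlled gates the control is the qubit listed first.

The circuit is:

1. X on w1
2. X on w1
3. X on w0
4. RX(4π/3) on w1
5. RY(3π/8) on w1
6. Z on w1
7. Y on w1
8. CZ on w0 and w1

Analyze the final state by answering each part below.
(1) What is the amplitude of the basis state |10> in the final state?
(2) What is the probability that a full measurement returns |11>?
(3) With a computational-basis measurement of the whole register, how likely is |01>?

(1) The amplitude on |10> is sqrt(3)*cos(3*pi/16)/2 - I*sin(3*pi/16)/2.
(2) A full measurement returns |11> with probability 1/2 - sqrt(2 - sqrt(2))/8.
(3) Outcome |01> occurs with probability 0.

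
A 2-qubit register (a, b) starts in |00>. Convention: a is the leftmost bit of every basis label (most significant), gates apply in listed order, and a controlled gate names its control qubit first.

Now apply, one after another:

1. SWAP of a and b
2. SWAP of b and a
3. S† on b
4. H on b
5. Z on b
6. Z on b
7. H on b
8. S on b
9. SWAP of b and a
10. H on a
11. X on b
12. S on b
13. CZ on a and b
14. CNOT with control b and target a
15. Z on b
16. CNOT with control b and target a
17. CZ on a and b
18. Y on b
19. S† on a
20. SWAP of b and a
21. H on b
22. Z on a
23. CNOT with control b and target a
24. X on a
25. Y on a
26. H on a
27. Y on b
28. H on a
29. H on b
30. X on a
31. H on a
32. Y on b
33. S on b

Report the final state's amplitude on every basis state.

The resulting statevector has amplitude -1/2 on |00>, 1/2 on |01>, I/2 on |10>, I/2 on |11>. Key observation: steps 2-9 multiply out to the identity, so the circuit reduces to the remaining gates.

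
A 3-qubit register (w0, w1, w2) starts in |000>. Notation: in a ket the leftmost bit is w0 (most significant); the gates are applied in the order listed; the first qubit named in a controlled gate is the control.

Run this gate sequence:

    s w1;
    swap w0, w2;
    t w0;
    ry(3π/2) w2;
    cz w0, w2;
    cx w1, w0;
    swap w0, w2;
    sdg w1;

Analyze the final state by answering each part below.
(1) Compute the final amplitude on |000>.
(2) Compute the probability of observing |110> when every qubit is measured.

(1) The amplitude on |000> is -sqrt(2)/2.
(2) Outcome |110> occurs with probability 0.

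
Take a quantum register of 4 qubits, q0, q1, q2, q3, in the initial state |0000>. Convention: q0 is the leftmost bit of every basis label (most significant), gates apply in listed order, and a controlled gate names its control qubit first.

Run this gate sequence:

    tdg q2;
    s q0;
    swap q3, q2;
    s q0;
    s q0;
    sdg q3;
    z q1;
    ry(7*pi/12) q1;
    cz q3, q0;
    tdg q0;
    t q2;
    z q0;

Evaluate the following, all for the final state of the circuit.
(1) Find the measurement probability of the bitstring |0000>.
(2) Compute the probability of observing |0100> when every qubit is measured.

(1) Outcome |0000> occurs with probability -sqrt(6)/8 + sqrt(2)/8 + 1/2.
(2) Outcome |0100> occurs with probability -sqrt(2)/8 + sqrt(6)/8 + 1/2.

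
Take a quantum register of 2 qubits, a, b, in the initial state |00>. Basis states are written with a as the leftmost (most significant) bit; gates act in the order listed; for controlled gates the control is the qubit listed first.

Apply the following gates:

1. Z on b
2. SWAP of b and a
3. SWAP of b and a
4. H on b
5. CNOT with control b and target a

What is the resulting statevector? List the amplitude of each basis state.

The final amplitudes are sqrt(2)/2 on |00>, 0 on |01>, 0 on |10>, sqrt(2)/2 on |11>. Key observation: steps 2-3 multiply out to the identity, so the circuit reduces to the remaining gates.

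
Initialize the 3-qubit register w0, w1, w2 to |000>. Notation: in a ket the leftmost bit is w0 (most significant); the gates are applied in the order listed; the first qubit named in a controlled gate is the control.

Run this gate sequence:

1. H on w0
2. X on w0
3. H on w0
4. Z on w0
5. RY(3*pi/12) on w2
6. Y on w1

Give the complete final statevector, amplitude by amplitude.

The resulting statevector has amplitude I*sqrt(sqrt(2) + 2)/2 on |010>, I*sqrt(2 - sqrt(2))/2 on |011>, and 0 on every other basis state. Key observation: steps 1-4 multiply out to the identity, so the circuit reduces to the remaining gates.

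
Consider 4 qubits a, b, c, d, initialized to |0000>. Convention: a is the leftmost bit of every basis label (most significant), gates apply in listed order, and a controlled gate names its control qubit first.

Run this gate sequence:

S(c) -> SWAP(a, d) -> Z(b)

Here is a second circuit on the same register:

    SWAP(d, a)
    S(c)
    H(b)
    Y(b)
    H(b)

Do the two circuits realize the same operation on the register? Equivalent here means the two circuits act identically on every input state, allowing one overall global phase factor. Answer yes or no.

No: there is an input state on which the two circuits produce genuinely different outputs (not merely differing by a phase).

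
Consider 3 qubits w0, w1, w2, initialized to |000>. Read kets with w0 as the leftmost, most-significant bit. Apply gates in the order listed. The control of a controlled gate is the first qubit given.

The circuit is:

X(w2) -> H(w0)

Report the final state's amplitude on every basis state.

The resulting statevector has amplitude sqrt(2)/2 on |001>, sqrt(2)/2 on |101>, and 0 on every other basis state.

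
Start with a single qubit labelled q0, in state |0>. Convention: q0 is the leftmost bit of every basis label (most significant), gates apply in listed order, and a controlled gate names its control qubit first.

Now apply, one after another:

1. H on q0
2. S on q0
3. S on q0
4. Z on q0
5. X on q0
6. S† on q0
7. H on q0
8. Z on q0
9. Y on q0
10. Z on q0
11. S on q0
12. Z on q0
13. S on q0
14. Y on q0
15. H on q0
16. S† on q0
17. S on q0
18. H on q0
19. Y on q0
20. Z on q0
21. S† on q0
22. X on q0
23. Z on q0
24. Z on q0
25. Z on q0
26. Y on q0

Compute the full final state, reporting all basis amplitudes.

After the circuit, the state carries amplitude -1/2 - I/2 on |0>, 1/2 + I/2 on |1>. Key observation: the block from step 15 through step 18 cancels to the identity and can be dropped.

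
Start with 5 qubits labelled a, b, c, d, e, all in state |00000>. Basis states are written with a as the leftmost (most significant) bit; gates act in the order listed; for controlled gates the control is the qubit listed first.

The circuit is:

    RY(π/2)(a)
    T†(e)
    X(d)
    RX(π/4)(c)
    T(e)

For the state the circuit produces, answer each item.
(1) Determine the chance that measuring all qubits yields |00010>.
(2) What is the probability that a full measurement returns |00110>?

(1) Outcome |00010> occurs with probability sqrt(2)/8 + 1/4.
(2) The probability of measuring |00110> is 1/4 - sqrt(2)/8.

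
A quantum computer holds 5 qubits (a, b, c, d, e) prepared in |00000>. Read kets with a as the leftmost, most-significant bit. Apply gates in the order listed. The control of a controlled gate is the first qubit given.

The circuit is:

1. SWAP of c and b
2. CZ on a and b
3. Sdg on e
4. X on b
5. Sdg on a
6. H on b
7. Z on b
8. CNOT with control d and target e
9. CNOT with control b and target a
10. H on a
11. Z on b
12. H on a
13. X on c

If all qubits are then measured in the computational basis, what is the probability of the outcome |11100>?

The probability of measuring |11100> is 1/2.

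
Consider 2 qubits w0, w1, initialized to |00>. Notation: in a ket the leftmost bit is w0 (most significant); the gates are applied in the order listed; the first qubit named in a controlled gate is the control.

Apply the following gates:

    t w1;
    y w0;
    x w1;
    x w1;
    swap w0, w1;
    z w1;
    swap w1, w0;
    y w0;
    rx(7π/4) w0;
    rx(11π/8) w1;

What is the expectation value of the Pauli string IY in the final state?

The observable IY averages to sqrt(sqrt(2) + 2)/2.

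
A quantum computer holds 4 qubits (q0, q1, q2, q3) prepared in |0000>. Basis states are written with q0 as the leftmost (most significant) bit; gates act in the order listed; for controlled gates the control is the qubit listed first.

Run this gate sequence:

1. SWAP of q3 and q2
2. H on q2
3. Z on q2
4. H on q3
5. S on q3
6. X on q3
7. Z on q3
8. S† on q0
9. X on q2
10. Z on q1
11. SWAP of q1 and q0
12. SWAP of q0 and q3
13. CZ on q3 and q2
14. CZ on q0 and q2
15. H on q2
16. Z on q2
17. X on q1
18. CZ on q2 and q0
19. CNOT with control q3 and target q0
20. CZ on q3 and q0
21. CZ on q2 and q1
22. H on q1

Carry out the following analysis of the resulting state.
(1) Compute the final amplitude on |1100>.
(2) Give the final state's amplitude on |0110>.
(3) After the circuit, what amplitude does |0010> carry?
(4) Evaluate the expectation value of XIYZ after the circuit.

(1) |1100> carries amplitude -1/2 in the final state.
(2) The final state's coefficient on |0110> equals I/2.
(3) |0010> carries amplitude -I/2 in the final state.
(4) The expectation value of XIYZ is -1.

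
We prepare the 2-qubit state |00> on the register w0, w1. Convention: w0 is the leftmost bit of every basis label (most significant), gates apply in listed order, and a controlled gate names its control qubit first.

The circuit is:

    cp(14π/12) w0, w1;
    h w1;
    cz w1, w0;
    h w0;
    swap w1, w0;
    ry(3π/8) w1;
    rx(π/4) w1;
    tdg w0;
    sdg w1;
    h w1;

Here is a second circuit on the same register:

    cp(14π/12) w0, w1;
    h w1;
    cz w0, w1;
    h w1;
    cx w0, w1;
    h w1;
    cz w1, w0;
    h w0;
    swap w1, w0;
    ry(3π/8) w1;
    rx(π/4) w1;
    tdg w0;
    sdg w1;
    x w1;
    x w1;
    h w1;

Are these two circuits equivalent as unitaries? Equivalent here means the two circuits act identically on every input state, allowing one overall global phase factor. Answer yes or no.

Yes, they are equivalent — the unitaries differ by at most a global phase.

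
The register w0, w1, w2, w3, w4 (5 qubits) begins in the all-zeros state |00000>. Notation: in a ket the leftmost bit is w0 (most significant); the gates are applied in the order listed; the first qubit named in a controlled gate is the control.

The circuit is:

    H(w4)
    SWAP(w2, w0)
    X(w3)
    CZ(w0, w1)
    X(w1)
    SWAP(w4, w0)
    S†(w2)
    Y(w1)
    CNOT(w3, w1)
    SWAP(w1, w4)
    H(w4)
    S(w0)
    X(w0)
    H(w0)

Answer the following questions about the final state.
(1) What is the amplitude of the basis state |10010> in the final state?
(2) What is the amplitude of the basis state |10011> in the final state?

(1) The amplitude on |10010> is sqrt(2)*(1 + I)/4.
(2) |10011> carries amplitude sqrt(2)*(-1 - I)/4 in the final state.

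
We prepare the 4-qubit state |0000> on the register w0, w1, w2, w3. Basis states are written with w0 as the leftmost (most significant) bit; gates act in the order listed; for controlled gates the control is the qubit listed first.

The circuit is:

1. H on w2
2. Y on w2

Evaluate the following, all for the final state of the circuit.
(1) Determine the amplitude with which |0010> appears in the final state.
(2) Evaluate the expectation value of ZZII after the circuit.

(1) The amplitude on |0010> is sqrt(2)*I/2.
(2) The observable ZZII averages to 1.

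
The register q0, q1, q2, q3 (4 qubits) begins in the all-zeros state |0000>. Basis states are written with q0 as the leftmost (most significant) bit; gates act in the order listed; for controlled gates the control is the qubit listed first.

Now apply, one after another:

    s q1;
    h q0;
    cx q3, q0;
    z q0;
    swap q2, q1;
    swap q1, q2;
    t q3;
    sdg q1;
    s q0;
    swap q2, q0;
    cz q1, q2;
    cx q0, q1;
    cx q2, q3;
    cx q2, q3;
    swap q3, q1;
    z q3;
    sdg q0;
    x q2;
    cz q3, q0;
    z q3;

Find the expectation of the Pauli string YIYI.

The expectation value of YIYI is 0.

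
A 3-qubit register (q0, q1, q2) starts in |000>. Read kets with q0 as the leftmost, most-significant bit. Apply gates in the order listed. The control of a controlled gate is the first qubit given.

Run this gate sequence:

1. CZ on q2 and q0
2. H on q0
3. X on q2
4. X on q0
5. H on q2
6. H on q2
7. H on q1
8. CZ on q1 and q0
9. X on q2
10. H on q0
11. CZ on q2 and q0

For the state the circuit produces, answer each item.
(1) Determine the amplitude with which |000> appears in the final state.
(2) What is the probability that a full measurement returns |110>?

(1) |000> carries amplitude sqrt(2)/2 in the final state.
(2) The probability of measuring |110> is 1/2.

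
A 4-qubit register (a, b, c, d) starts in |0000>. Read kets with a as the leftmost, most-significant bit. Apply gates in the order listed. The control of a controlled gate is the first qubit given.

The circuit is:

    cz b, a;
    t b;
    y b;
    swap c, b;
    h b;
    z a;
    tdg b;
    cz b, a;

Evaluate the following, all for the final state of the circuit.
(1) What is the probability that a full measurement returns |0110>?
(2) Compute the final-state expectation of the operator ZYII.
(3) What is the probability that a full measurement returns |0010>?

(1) The probability of measuring |0110> is 1/2.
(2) The expectation value of ZYII is -sqrt(2)/2.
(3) A full measurement returns |0010> with probability 1/2.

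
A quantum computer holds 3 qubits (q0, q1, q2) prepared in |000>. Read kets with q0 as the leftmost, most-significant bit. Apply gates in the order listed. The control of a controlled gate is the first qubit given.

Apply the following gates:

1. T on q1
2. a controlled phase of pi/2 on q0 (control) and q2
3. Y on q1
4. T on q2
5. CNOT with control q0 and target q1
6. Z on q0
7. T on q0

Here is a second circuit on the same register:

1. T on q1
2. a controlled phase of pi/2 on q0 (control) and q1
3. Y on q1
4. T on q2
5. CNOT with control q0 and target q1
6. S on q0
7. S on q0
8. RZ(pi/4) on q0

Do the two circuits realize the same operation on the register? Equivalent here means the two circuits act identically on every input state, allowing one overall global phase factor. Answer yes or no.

No: there is an input state on which the two circuits produce genuinely different outputs (not merely differing by a phase).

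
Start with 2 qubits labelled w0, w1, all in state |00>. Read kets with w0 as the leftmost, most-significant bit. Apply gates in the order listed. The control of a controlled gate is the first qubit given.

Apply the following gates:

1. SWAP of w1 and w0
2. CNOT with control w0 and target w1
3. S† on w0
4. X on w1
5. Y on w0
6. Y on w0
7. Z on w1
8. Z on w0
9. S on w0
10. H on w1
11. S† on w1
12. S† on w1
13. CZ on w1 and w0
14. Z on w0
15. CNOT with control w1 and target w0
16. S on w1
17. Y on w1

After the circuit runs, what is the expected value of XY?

The observable XY averages to 1.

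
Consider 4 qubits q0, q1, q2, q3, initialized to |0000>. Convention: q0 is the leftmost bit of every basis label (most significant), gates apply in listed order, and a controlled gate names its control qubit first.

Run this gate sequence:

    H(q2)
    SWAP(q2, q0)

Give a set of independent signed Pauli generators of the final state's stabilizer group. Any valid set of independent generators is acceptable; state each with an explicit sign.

The final state is stabilized by the group generated by +XIII, +IZII, +IIZI, +IIIZ; other independent generating sets are equally valid.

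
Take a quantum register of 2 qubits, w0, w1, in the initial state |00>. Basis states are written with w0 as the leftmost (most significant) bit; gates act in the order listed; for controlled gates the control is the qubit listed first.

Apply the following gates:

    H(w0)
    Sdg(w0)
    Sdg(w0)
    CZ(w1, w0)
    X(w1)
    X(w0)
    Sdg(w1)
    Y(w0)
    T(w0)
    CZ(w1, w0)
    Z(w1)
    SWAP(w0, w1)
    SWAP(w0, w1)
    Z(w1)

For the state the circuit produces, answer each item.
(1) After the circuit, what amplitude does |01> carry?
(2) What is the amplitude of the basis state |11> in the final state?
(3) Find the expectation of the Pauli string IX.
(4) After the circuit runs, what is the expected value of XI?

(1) The final state's coefficient on |01> equals -sqrt(2)/2.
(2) The final state's coefficient on |11> equals sqrt(2)*exp(I*pi/4)/2.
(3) In the final state, IX has expectation 0.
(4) The expectation value of XI is -sqrt(2)/2.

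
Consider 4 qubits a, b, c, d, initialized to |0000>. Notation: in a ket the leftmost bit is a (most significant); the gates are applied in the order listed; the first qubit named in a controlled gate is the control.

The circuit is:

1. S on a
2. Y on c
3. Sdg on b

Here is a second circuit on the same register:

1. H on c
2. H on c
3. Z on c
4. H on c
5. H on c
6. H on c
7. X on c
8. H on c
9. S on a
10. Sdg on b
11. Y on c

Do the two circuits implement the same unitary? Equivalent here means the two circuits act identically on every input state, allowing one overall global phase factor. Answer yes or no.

Yes — the two circuits implement the same unitary up to a global phase.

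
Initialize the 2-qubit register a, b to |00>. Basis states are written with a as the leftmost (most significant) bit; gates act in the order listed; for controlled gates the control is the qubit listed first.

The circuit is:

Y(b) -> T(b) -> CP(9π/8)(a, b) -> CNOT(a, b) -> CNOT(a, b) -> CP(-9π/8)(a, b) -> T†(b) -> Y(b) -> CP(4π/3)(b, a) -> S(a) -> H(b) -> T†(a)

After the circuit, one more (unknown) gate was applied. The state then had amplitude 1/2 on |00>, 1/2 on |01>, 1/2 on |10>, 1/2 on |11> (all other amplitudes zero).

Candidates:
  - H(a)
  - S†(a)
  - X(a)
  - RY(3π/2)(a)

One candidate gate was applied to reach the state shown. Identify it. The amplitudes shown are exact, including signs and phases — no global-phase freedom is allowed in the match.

The unique candidate consistent with the amplitudes is H(a). Key observation: steps 1-8 multiply out to the identity, so the circuit reduces to the remaining gates.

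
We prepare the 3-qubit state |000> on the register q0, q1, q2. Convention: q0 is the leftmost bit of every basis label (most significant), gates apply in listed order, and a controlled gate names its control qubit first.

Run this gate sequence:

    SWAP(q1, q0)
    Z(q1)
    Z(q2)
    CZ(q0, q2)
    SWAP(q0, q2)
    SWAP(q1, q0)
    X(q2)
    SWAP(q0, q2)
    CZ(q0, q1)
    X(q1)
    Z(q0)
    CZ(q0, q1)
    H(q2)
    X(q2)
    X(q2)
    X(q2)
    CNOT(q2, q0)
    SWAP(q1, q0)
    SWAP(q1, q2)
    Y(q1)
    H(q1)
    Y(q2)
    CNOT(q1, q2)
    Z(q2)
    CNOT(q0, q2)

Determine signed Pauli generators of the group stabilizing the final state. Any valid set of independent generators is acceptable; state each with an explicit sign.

The stabilizer group can be generated by -IXZ, -IZX, -ZII, among other valid generating sets.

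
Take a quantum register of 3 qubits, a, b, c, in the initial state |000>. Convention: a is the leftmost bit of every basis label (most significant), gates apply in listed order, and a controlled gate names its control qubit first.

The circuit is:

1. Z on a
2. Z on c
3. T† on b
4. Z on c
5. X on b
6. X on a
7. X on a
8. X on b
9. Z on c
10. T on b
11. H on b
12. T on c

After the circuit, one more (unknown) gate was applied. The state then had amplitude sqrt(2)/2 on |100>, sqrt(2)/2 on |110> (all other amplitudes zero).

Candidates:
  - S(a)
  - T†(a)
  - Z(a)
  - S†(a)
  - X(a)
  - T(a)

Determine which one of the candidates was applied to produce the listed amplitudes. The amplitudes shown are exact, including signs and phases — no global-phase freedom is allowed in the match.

The applied gate was X(a). Key observation: steps 3-10 multiply out to the identity, so the circuit reduces to the remaining gates.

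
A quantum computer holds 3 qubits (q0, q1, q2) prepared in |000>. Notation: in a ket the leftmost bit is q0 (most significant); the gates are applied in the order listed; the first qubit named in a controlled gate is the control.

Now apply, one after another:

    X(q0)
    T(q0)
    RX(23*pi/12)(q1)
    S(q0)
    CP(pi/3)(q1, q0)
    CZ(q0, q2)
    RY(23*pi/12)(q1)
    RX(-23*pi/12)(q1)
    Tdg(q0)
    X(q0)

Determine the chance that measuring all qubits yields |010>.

The probability of measuring |010> is -7*sqrt(6)/64 - 7*sqrt(2)/64 + sqrt(3)/16 + 3/8.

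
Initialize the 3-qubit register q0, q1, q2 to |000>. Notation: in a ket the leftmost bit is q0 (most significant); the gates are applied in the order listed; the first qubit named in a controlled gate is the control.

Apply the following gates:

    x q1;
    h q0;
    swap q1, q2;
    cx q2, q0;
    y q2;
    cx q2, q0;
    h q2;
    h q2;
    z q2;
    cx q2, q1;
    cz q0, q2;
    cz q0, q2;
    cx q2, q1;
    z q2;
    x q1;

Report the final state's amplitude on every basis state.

The resulting statevector has amplitude -sqrt(2)*I/2 on |010>, -sqrt(2)*I/2 on |110>, and 0 on every other basis state.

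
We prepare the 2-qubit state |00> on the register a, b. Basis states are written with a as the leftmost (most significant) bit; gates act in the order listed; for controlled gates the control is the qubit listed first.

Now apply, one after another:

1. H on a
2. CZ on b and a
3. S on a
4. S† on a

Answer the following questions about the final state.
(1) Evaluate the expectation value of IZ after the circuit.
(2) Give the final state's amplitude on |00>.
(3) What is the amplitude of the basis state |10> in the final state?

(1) The expectation value of IZ is 1.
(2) |00> carries amplitude sqrt(2)/2 in the final state.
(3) |10> carries amplitude sqrt(2)/2 in the final state.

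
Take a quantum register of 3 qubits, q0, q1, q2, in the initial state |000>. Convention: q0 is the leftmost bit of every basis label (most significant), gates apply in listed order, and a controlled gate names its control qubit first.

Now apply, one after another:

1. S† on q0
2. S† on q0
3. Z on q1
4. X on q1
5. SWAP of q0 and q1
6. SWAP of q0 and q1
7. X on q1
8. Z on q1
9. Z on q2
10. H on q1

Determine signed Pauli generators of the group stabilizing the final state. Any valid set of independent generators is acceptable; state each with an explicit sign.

The stabilizer group can be generated by +IXI, +ZII, +IIZ, among other valid generating sets.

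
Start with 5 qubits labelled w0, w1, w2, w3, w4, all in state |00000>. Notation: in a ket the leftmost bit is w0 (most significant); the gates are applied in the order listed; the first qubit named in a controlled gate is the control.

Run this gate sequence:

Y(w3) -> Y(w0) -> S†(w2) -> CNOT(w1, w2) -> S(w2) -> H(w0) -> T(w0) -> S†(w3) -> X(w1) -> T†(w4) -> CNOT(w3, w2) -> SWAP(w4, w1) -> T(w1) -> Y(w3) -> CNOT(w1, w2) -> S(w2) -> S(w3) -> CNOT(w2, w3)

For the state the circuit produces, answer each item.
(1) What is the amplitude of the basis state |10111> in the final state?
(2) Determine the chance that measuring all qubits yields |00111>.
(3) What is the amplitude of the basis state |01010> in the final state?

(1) The final state's coefficient on |10111> equals -sqrt(2)*exp(3*I*pi/4)/2.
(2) The probability of measuring |00111> is 1/2.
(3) The final state's coefficient on |01010> equals 0.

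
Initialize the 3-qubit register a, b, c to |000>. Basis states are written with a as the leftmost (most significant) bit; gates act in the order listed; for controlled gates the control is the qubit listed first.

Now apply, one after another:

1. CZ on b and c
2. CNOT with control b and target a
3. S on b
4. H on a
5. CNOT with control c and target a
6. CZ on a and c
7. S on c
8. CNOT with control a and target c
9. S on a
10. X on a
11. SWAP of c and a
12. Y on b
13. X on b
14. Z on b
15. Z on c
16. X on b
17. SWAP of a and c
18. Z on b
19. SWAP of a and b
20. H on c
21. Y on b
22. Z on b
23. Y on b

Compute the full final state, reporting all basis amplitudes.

The resulting statevector has amplitude 0 on |000>, 0 on |001>, 0 on |010>, 0 on |011>, -1/2 on |100>, 1/2 on |101>, I/2 on |110>, I/2 on |111>.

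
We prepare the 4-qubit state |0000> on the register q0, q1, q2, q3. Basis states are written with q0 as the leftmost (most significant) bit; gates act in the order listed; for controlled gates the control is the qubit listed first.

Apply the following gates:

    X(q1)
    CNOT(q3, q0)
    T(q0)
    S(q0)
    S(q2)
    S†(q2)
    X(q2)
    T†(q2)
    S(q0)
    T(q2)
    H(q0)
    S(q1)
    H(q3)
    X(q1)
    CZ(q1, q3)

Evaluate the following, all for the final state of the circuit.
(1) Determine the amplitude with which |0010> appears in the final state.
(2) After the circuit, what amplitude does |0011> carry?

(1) The amplitude on |0010> is I/2.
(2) The amplitude on |0011> is I/2.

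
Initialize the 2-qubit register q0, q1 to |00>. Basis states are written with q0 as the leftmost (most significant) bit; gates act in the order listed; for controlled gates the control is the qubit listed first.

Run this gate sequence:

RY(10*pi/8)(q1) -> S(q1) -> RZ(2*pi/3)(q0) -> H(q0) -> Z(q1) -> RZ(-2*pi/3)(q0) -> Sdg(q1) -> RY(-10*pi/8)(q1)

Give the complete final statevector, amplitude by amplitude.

The final amplitudes are -1/2 on |00>, 1/2 on |01>, exp(I*pi/3)/2 on |10>, -exp(I*pi/3)/2 on |11>.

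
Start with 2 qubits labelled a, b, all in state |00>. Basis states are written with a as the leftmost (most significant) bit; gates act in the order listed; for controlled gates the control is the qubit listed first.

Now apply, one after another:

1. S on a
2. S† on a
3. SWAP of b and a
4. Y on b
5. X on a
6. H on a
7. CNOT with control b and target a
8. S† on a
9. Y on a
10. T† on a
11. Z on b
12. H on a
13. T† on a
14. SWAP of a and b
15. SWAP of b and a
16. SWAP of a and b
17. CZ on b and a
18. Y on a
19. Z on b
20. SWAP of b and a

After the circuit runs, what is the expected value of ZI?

In the final state, ZI has expectation sqrt(2)/2.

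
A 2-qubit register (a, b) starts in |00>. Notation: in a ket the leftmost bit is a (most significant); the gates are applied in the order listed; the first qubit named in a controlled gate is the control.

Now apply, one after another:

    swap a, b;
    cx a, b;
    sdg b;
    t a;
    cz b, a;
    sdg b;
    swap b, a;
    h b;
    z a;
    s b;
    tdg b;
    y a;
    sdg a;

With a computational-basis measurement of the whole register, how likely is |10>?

The probability of measuring |10> is 1/2.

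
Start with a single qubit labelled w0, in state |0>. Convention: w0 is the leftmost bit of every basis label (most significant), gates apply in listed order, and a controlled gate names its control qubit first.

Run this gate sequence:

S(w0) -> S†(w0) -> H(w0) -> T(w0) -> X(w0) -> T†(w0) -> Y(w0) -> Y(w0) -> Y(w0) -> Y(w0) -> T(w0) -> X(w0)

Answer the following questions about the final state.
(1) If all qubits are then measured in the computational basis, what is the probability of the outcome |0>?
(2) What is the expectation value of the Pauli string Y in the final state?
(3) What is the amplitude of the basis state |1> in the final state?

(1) The probability of measuring |0> is 1/2. Key observation: steps 5-12 multiply out to the identity, so the circuit reduces to the remaining gates.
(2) In the final state, Y has expectation sqrt(2)/2.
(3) The amplitude on |1> is sqrt(2)*exp(I*pi/4)/2.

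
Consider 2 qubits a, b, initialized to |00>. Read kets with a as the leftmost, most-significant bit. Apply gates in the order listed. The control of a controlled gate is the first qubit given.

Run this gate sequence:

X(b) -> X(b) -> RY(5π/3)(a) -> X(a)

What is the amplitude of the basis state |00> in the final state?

The amplitude on |00> is 1/2. Key observation: gates 1-2 undo each other exactly, leaving only the rest of the circuit to track.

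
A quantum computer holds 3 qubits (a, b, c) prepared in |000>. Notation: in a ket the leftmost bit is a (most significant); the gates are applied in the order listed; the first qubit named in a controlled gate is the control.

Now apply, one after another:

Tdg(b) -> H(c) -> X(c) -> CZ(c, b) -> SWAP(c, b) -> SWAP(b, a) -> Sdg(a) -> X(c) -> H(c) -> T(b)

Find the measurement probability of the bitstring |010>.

The probability of measuring |010> is 0.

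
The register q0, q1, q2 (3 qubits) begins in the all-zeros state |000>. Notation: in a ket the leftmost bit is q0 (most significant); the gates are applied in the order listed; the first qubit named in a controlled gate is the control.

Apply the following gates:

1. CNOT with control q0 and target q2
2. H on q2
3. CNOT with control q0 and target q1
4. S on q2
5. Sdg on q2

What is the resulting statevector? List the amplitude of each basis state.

The resulting statevector has amplitude sqrt(2)/2 on |000>, sqrt(2)/2 on |001>, and 0 on every other basis state. Key observation: gates 4-5 undo each other exactly, leaving only the rest of the circuit to track.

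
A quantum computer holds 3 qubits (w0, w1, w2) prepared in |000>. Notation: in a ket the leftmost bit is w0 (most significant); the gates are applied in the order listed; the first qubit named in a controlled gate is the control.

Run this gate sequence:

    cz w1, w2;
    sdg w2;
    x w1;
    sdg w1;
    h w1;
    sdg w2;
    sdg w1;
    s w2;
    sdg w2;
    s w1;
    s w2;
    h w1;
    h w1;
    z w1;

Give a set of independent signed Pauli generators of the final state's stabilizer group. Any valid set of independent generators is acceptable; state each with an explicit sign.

The stabilizer group can be generated by +IXI, +ZII, +IIZ, among other valid generating sets. Key observation: the block from step 5 through step 12 cancels to the identity and can be dropped.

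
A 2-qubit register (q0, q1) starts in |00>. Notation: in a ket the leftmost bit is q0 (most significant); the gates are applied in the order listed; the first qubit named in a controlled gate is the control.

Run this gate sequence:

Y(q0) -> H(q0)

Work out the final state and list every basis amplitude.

The final amplitudes are sqrt(2)*I/2 on |00>, 0 on |01>, -sqrt(2)*I/2 on |10>, 0 on |11>.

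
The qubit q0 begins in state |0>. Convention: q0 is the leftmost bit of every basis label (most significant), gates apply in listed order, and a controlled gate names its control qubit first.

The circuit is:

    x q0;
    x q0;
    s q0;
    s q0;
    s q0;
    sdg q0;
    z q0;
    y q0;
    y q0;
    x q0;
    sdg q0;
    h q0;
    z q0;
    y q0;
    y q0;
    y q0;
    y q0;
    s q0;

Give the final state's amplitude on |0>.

The final state's coefficient on |0> equals -sqrt(2)*I/2. Key observation: the block from step 5 through step 6 cancels to the identity and can be dropped.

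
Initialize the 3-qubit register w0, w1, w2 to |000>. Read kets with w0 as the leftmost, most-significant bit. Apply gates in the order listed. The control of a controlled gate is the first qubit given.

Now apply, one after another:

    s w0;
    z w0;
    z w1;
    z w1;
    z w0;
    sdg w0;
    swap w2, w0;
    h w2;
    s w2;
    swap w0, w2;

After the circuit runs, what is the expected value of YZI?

The expectation value of YZI is 1. Key observation: gates 1-6 undo each other exactly, leaving only the rest of the circuit to track.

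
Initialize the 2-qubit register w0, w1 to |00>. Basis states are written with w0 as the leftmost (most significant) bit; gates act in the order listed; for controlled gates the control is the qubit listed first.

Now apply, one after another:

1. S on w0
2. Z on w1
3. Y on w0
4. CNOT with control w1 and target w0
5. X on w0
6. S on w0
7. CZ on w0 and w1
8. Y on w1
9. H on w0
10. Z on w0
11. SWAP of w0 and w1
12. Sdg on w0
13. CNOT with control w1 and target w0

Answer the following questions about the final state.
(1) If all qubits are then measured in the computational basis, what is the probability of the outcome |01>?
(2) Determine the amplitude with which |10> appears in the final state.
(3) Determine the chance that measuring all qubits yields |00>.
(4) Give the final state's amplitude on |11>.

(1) Outcome |01> occurs with probability 1/2.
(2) The amplitude on |10> is sqrt(2)*I/2.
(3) The probability of measuring |00> is 0.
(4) The final state's coefficient on |11> equals 0.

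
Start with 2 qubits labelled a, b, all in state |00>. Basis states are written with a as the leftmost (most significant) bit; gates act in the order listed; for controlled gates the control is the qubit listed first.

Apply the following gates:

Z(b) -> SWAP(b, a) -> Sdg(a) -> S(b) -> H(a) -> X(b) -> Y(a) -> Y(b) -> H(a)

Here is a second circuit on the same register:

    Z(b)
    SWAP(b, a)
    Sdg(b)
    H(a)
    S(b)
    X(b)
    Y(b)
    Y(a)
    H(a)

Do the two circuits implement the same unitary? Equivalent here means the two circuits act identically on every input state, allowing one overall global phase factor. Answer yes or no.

No: there is an input state on which the two circuits produce genuinely different outputs (not merely differing by a phase).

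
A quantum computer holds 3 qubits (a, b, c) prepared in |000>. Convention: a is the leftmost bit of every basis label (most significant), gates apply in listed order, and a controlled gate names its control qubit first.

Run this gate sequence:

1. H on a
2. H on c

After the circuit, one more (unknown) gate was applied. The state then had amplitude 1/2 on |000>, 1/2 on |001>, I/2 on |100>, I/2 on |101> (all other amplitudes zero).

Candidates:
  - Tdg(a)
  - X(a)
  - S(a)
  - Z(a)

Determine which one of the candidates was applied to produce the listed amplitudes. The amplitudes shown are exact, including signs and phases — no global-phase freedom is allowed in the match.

It was S(a) that produced the state shown.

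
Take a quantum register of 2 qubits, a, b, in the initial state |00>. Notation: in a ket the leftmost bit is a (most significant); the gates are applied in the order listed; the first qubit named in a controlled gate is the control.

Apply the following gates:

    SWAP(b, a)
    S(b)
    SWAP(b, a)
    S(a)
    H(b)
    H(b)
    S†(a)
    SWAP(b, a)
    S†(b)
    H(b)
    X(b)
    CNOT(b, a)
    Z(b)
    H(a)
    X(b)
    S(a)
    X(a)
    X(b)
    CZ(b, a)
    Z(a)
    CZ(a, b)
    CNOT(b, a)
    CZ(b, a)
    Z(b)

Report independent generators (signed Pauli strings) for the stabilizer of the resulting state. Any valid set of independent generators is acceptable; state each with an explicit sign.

The final state is stabilized by the group generated by +YZ, +ZY; other independent generating sets are equally valid. Key observation: steps 2-9 multiply out to the identity, so the circuit reduces to the remaining gates.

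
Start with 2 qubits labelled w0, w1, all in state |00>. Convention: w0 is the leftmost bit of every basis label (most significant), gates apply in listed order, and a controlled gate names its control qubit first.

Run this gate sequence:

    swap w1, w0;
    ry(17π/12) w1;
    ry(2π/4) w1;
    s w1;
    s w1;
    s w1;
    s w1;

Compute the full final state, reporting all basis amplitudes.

After the circuit, the state carries amplitude -sqrt(6*sqrt(2) + 12)/8 - sqrt(2*sqrt(2) + 4)/8 - sqrt(12 - 6*sqrt(2))/8 + sqrt(4 - 2*sqrt(2))/8 on |00>, -sqrt(6*sqrt(2) + 12)/8 + sqrt(4 - 2*sqrt(2))/8 + sqrt(12 - 6*sqrt(2))/8 + sqrt(2*sqrt(2) + 4)/8 on |01>, 0 on |10>, 0 on |11>. Key observation: gates 4-7 undo each other exactly, leaving only the rest of the circuit to track.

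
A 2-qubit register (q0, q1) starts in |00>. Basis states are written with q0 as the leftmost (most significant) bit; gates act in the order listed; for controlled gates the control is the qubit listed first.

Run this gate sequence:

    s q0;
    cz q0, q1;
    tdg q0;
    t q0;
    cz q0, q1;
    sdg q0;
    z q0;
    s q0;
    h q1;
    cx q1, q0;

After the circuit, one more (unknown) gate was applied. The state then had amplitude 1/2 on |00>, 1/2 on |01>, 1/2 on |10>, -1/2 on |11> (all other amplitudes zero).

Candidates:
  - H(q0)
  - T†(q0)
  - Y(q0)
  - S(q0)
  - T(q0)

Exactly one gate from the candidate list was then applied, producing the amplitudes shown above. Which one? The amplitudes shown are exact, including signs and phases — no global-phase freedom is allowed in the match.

It was H(q0) that produced the state shown.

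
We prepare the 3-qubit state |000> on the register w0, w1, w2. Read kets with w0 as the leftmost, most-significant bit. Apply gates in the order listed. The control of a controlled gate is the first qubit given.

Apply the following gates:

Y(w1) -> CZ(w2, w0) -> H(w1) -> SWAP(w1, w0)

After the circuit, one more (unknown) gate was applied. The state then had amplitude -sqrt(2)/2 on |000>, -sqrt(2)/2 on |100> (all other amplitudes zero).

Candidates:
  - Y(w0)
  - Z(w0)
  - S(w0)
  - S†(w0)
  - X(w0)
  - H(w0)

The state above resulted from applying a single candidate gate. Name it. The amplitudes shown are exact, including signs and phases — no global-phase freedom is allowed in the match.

The applied gate was Y(w0).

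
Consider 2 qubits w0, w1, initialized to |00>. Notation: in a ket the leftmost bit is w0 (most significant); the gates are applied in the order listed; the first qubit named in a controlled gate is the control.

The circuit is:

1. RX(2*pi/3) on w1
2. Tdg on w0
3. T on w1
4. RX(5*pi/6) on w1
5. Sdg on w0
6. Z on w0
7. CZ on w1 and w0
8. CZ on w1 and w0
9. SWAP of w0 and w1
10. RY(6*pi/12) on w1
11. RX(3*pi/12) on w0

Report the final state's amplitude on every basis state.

After the circuit, the state carries amplitude -sqrt(sqrt(2) + 2)/16 - sqrt(6 - 3*sqrt(2))/16 - sqrt(2 - sqrt(2))/16 + sqrt(3*sqrt(2) + 6)/16 - 3*sqrt(sqrt(2) + 2)*exp(I*pi/4)/16 - sqrt(3*sqrt(2) + 6)*exp(I*pi/4)/16 - 3*sqrt(2 - sqrt(2))*exp(I*pi/4)/16 + sqrt(6 - 3*sqrt(2))*exp(I*pi/4)/16 on |00>, -sqrt(sqrt(2) + 2)/16 - sqrt(6 - 3*sqrt(2))/16 - sqrt(2 - sqrt(2))/16 + sqrt(3*sqrt(2) + 6)/16 - 3*sqrt(sqrt(2) + 2)*exp(I*pi/4)/16 - sqrt(3*sqrt(2) + 6)*exp(I*pi/4)/16 - 3*sqrt(2 - sqrt(2))*exp(I*pi/4)/16 + sqrt(6 - 3*sqrt(2))*exp(I*pi/4)/16 on |01>, -3*sqrt(sqrt(2) + 2)*exp(3*I*pi/4)/16 - I*sqrt(3*sqrt(2) + 6)/16 - I*sqrt(sqrt(2) + 2)/16 - I*sqrt(6 - 3*sqrt(2))/16 + I*sqrt(2 - sqrt(2))/16 + sqrt(6 - 3*sqrt(2))*exp(3*I*pi/4)/16 + 3*sqrt(2 - sqrt(2))*exp(3*I*pi/4)/16 + sqrt(3*sqrt(2) + 6)*exp(3*I*pi/4)/16 on |10>, -3*sqrt(sqrt(2) + 2)*exp(3*I*pi/4)/16 - I*sqrt(3*sqrt(2) + 6)/16 - I*sqrt(sqrt(2) + 2)/16 - I*sqrt(6 - 3*sqrt(2))/16 + I*sqrt(2 - sqrt(2))/16 + sqrt(6 - 3*sqrt(2))*exp(3*I*pi/4)/16 + 3*sqrt(2 - sqrt(2))*exp(3*I*pi/4)/16 + sqrt(3*sqrt(2) + 6)*exp(3*I*pi/4)/16 on |11>.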